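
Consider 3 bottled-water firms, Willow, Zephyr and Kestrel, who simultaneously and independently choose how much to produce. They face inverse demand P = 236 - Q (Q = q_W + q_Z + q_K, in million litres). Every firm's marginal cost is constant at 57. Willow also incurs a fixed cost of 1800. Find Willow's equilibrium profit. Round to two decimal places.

A representative firm's profit is π_i = q_i(236 - Q) - 57q_i.
First-order condition (treating rivals' output as given): 179 - 2q_i - Σ_{j≠i} q_j = 0.
With identical firms every q_j equals q_i, so Σ_{j≠i} q_j = 2q_i and 179 = 4q_i, giving q_i = 179/4.
Price P = 236 - 537/4 = 407/4.
Willow's profit: (407/4 - 57)·(179/4) - 1800 = 202.5625.

202.56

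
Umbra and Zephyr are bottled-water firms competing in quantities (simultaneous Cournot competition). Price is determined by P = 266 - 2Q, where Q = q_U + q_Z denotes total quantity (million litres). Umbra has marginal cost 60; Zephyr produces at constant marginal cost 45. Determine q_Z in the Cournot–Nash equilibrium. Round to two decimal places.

Umbra's profit: π_U = (266 - 2Q)q_U - (60q_U). Setting ∂π_U/∂q_U = 0: 206 - 4q_U - 2(q_Z) = 0.
Zephyr's profit: π_Z = (266 - 2Q)q_Z - (45q_Z). Setting ∂π_Z/∂q_Z = 0: 221 - 4q_Z - 2(q_U) = 0.
Best responses: q_U = (206 - 2q_Z)/4, q_Z = (221 - 2q_U)/4.
Solving the pair: q_U = 191/6, q_Z = 118/3.

39.33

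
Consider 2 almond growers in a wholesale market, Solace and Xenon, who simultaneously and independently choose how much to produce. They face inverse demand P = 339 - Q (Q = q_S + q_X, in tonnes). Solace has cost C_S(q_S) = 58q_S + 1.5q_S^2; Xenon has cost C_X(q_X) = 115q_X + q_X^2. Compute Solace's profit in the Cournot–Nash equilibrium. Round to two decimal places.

Solace's profit: π_S = (339 - Q)q_S - (58q_S + (3/2)q_S²). Setting ∂π_S/∂q_S = 0: 281 - 5q_S - (q_X) = 0.
Xenon's first-order condition: 224 - 4q_X - (q_S) = 0.
Best responses: q_S = (281 - q_X)/5, q_X = (224 - q_S)/4.
Substituting one into the other gives q_S = 900/19 and q_X = 839/19.
Price P = 339 - 1739/19 = 247.4737.
Solace's profit: 247.4737·(900/19) - 58·(900/19) - (3/2)(900/19)² = 5609.4183.

5609.42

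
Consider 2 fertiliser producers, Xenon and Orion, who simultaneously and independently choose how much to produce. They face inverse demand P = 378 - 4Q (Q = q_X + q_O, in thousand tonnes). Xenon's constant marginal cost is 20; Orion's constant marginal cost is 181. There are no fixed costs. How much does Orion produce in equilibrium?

Xenon's profit: π_X = (378 - 4Q)q_X - (20q_X). Setting ∂π_X/∂q_X = 0: 358 - 8q_X - 4(q_O) = 0.
Orion's first-order condition: 197 - 8q_O - 4(q_X) = 0.
Best responses: q_X = (358 - 4q_O)/8, q_O = (197 - 4q_X)/8.
Solving the pair: q_X = 173/4, q_O = 3.

3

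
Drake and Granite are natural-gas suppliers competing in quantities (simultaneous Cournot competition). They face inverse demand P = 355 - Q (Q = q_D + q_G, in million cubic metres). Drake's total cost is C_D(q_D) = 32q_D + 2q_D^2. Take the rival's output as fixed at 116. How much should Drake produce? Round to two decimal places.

With the rival's output fixed at 116, Drake's profit is π_D = (355 - 116 - q_D)q_D - (32q_D + 2q_D²) = (239 - q_D)q_D - (32q_D + 2q_D²).
∂π_D/∂q_D = 207 - 6q_D = 0, so q_D = 69/2.

34.50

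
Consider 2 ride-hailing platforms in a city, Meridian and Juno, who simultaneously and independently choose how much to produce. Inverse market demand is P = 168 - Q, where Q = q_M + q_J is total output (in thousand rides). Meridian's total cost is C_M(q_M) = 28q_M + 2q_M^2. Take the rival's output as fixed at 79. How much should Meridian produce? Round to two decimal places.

With the rival's output fixed at 79, Meridian's profit is π_M = (168 - 79 - q_M)q_M - (28q_M + 2q_M²) = (89 - q_M)q_M - (28q_M + 2q_M²).
∂π_M/∂q_M = 61 - 6q_M = 0, so q_M = 61/6.

10.17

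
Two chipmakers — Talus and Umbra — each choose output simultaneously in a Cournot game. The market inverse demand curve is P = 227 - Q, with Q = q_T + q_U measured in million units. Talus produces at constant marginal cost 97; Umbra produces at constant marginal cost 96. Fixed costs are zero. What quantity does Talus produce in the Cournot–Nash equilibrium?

43

Talus's profit: π_T = (227 - Q)q_T - (97q_T). Setting ∂π_T/∂q_T = 0: 130 - 2q_T - (q_U) = 0.
Umbra's profit: π_U = (227 - Q)q_U - (96q_U). Setting ∂π_U/∂q_U = 0: 131 - 2q_U - (q_T) = 0.
Rearranging gives the reaction functions q_T = (130 - q_U)/2 and q_U = (131 - q_T)/2.
Substituting one into the other gives q_T = 43 and q_U = 44.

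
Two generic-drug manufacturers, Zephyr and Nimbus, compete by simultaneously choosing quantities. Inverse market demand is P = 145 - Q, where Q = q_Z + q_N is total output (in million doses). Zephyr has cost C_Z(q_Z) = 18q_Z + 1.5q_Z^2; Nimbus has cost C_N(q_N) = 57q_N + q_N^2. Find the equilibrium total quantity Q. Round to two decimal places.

38.58

Zephyr's profit: π_Z = (145 - Q)q_Z - (18q_Z + (3/2)q_Z²). Setting ∂π_Z/∂q_Z = 0: 127 - 5q_Z - (q_N) = 0.
Nimbus's first-order condition: 88 - 4q_N - (q_Z) = 0.
Best responses: q_Z = (127 - q_N)/5, q_N = (88 - q_Z)/4.
Solving the pair: q_Z = 420/19, q_N = 313/19.
Total output Q = 420/19 + 313/19 = 733/19.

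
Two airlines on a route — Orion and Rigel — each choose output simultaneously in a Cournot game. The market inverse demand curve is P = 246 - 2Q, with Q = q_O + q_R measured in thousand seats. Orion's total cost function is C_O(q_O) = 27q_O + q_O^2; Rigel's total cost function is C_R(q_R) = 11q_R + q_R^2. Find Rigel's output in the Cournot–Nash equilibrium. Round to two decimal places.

30.38

Orion's profit: π_O = (246 - 2Q)q_O - (27q_O + q_O²). Setting ∂π_O/∂q_O = 0: 219 - 6q_O - 2(q_R) = 0.
Rigel's first-order condition: 235 - 6q_R - 2(q_O) = 0.
So q_O = (219 - 2q_R)/6 and q_R = (235 - 2q_O)/6.
Solving the pair: q_O = 211/8, q_R = 243/8.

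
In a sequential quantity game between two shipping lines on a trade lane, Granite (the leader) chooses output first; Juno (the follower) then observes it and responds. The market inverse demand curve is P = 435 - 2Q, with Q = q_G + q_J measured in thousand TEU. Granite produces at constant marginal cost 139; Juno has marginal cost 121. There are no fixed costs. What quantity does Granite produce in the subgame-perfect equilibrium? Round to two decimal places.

The follower Juno best-responds to any q_G: π_J = (435 - 2Q)q_J - 121q_J.
Follower FOC: 314 - 2q_G - 4q_J = 0, so q_J(q_G) = (314 - 2q_G)/4.
Granite substitutes q_J(q_G) into its own profit: π_G = q_G(435 - 2q_G - (314 - 2q_G)/2) - 139q_G = (278 - q_G)q_G - 139q_G.
Maximising: ∂π_G/∂q_G = 139 - 2q_G = 0, giving q_G = 139/2.
Then q_J = (314 - 2·(139/2))/4 = 175/4.

69.50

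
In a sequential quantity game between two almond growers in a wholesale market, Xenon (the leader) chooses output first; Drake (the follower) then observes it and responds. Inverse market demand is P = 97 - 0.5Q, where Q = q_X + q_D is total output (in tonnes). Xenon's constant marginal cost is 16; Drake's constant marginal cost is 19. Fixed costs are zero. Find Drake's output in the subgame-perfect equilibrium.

36

Solve by backward induction. Given q_X, the follower Drake maximises π_D = (97 - (1/2)q_X - (1/2)q_D)q_D - 19q_D.
∂π_D/∂q_D = 78 - (1/2)q_X - q_D = 0 gives the reaction function q_D = (78 - (1/2)q_X).
The leader anticipates this reaction. Substituting into P = 97 - 0.5Q gives P = 58 - (1/4)q_X, so π_X = (58 - (1/4)q_X)q_X - 16q_X.
The leader's first-order condition 42 - (1/2)q_X = 0 yields q_X = 84.
Then q_D = (78 - (1/2)·84) = 36.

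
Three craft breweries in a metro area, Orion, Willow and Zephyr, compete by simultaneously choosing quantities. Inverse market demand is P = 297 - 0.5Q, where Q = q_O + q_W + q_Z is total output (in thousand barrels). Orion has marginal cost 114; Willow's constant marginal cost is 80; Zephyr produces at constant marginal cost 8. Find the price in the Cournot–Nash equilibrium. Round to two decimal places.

124.75

Orion's profit: π_O = (297 - 0.5Q)q_O - (114q_O). Setting ∂π_O/∂q_O = 0: 183 - q_O - (1/2)(q_W + q_Z) = 0.
Willow's profit: π_W = (297 - 0.5Q)q_W - (80q_W). Setting ∂π_W/∂q_W = 0: 217 - q_W - (1/2)(q_O + q_Z) = 0.
Zephyr's profit: π_Z = (297 - 0.5Q)q_Z - (8q_Z). Setting ∂π_Z/∂q_Z = 0: 289 - q_Z - (1/2)(q_O + q_W) = 0.
Adding the 3 conditions: 689 − Q − Q = 0, i.e. Q = 689/2.
Back-substituting: q_O = (183 − 689/4)/(1/2) = 43/2, q_W = (217 − 689/4)/(1/2) = 179/2, q_Z = (289 − 689/4)/(1/2) = 467/2.
Total output Q = 689/2, so price P = 297 - (1/2)·(689/2) = 499/4.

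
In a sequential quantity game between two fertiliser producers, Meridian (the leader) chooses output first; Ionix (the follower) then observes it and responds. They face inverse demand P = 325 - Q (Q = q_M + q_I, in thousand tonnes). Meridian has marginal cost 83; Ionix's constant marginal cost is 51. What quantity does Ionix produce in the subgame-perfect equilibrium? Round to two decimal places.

84.50

Solve by backward induction. Given q_M, the follower Ionix maximises π_I = (325 - q_M - q_I)q_I - 51q_I.
Setting the follower's marginal profit to zero, 274 - q_M - 2q_I = 0, i.e. q_I = (274 - q_M)/2.
The leader anticipates this reaction. Substituting into P = 325 - Q gives P = 188 - (1/2)q_M, so π_M = (188 - (1/2)q_M)q_M - 83q_M.
Maximising: ∂π_M/∂q_M = 105 - q_M = 0, giving q_M = 105.
Then q_I = (274 - 105)/2 = 169/2.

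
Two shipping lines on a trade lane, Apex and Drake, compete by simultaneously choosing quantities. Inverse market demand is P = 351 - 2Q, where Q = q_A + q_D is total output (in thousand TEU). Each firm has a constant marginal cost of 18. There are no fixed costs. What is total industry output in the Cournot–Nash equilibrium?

111

Each firm earns π_i = (351 - 2Q)q_i - 18q_i.
First-order condition (treating rivals' output as given): 333 - 4q_i - 2q_j = 0.
By symmetry each firm produces the same amount; substituting q_j = q_i yields q_i = 333/6 = 111/2.
Total output Q = 111/2 + 111/2 = 111.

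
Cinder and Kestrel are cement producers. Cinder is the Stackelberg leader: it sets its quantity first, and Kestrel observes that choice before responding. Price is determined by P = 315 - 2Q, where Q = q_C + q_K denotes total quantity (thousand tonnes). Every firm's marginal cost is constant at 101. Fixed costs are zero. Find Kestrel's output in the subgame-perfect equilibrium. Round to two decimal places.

Solve by backward induction. Given q_C, the follower Kestrel maximises π_K = (315 - 2q_C - 2q_K)q_K - 101q_K.
∂π_K/∂q_K = 214 - 2q_C - 4q_K = 0 gives the reaction function q_K = (214 - 2q_C)/4.
Cinder substitutes q_K(q_C) into its own profit: π_C = q_C(315 - 2q_C - (214 - 2q_C)/2) - 101q_C = (208 - q_C)q_C - 101q_C.
Leader FOC: 107 - 2q_C = 0, so q_C = 107/2.
Then q_K = (214 - 2·(107/2))/4 = 107/4.

26.75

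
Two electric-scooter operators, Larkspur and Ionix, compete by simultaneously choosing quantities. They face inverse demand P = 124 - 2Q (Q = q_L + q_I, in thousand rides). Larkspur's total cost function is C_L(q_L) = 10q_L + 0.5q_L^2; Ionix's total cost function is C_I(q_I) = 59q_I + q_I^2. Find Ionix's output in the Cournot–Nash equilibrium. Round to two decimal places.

3.73

Larkspur's profit: π_L = (124 - 2Q)q_L - (10q_L + (1/2)q_L²). Setting ∂π_L/∂q_L = 0: 114 - 5q_L - 2(q_I) = 0.
Ionix's profit: π_I = (124 - 2Q)q_I - (59q_I + q_I²). Setting ∂π_I/∂q_I = 0: 65 - 6q_I - 2(q_L) = 0.
So q_L = (114 - 2q_I)/5 and q_I = (65 - 2q_L)/6.
Solving the pair: q_L = 277/13, q_I = 97/26.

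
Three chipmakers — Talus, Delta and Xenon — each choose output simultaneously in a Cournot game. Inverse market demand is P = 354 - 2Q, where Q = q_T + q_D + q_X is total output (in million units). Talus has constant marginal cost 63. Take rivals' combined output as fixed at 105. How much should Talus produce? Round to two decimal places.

With rivals' combined output fixed at 105, Talus's profit is π_T = (354 - 2·105 - 2q_T)q_T - (63q_T) = (144 - 2q_T)q_T - (63q_T).
∂π_T/∂q_T = 81 - 4q_T = 0, so q_T = 81/4.

20.25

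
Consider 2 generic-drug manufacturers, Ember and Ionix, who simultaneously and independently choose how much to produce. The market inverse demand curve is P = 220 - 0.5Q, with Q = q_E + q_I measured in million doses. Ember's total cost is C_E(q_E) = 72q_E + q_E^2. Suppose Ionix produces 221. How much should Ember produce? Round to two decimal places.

12.50

With the rival's output fixed at 221, Ember's profit is π_E = (220 - (1/2)·221 - (1/2)q_E)q_E - (72q_E + q_E²) = (219/2 - (1/2)q_E)q_E - (72q_E + q_E²).
∂π_E/∂q_E = 75/2 - 3q_E = 0, so q_E = 25/2.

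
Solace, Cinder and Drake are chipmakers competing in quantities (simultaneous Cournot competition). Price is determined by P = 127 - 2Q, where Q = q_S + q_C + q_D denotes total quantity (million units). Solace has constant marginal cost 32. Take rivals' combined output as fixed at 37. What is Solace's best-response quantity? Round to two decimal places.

5.25

With rivals' combined output fixed at 37, Solace's profit is π_S = (127 - 2·37 - 2q_S)q_S - (32q_S) = (53 - 2q_S)q_S - (32q_S).
∂π_S/∂q_S = 21 - 4q_S = 0, so q_S = 21/4.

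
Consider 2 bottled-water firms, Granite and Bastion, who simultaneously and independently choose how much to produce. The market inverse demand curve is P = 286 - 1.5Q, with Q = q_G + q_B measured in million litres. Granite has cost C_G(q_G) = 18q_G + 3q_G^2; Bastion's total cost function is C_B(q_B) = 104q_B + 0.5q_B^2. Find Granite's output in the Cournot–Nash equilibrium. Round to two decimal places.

Granite's profit: π_G = (286 - 1.5Q)q_G - (18q_G + 3q_G²). Setting ∂π_G/∂q_G = 0: 268 - 9q_G - (3/2)(q_B) = 0.
Bastion's profit: π_B = (286 - 1.5Q)q_B - (104q_B + (1/2)q_B²). Setting ∂π_B/∂q_B = 0: 182 - 4q_B - (3/2)(q_G) = 0.
So q_G = (268 - (3/2)q_B)/9 and q_B = (182 - (3/2)q_G)/4.
Solving the pair: q_G = 23.6741, q_B = 1648/45.

23.67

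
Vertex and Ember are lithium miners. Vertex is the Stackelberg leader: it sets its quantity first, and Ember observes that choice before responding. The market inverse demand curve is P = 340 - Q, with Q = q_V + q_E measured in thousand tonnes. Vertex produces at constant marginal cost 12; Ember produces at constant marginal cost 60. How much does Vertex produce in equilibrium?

188

Solve by backward induction. Given q_V, the follower Ember maximises π_E = (340 - q_V - q_E)q_E - 60q_E.
∂π_E/∂q_E = 280 - q_V - 2q_E = 0 gives the reaction function q_E = (280 - q_V)/2.
Vertex substitutes q_E(q_V) into its own profit: π_V = q_V(340 - q_V - (280 - q_V)/2) - 12q_V = (200 - (1/2)q_V)q_V - 12q_V.
The leader's first-order condition 188 - q_V = 0 yields q_V = 188.
Then q_E = (280 - 188)/2 = 46.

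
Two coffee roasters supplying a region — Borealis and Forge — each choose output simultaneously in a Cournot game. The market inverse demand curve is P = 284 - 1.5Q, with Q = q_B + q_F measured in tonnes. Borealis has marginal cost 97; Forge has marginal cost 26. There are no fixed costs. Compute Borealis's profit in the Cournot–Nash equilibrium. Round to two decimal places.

996.74

Borealis's profit: π_B = (284 - 1.5Q)q_B - (97q_B). Setting ∂π_B/∂q_B = 0: 187 - 3q_B - (3/2)(q_F) = 0.
Forge's first-order condition: 258 - 3q_F - (3/2)(q_B) = 0.
Rearranging gives the reaction functions q_B = (187 - (3/2)q_F)/3 and q_F = (258 - (3/2)q_B)/3.
Solving the pair: q_B = 232/9, q_F = 658/9.
Price P = 284 - (3/2)·(890/9) = 407/3.
Borealis's profit: (407/3 - 97)·(232/9) = 996.7407.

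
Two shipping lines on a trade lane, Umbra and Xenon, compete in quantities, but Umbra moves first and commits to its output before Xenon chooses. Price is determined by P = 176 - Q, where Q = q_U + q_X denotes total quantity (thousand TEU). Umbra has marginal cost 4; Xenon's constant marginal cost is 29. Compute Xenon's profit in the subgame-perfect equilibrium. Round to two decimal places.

588.06

The follower Xenon best-responds to any q_U: π_X = (176 - Q)q_X - 29q_X.
∂π_X/∂q_X = 147 - q_U - 2q_X = 0 gives the reaction function q_X = (147 - q_U)/2.
The leader anticipates this reaction. Substituting into P = 176 - Q gives P = 205/2 - (1/2)q_U, so π_U = (205/2 - (1/2)q_U)q_U - 4q_U.
The leader's first-order condition 197/2 - q_U = 0 yields q_U = 197/2.
Then q_X = (147 - 197/2)/2 = 97/4.
Price P = 176 - 491/4 = 213/4.
Xenon's profit: (213/4 - 29)·(97/4) = 588.0625.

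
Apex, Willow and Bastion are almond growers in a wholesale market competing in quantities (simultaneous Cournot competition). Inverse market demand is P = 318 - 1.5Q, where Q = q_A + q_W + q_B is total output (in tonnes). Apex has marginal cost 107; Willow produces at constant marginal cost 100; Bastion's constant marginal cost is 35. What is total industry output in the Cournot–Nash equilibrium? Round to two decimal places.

Apex's profit: π_A = (318 - 1.5Q)q_A - (107q_A). Setting ∂π_A/∂q_A = 0: 211 - 3q_A - (3/2)(q_W + q_B) = 0.
Willow's profit: π_W = (318 - 1.5Q)q_W - (100q_W). Setting ∂π_W/∂q_W = 0: 218 - 3q_W - (3/2)(q_A + q_B) = 0.
Bastion's first-order condition: 283 - 3q_B - (3/2)(q_A + q_W) = 0.
Summing all 3 equations gives 712 − 6Q = 0, hence Q = 356/3.
Back-substituting: q_A = (211 − 178)/(3/2) = 22, q_W = (218 − 178)/(3/2) = 80/3, q_B = (283 − 178)/(3/2) = 70.
Total output Q = 22 + 80/3 + 70 = 356/3.

118.67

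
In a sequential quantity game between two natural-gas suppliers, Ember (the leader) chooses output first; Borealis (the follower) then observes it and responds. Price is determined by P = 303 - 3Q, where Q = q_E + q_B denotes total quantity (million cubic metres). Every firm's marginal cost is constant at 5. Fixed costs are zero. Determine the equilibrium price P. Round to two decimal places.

The follower Borealis best-responds to any q_E: π_B = (303 - 3Q)q_B - 5q_B.
∂π_B/∂q_B = 298 - 3q_E - 6q_B = 0 gives the reaction function q_B = (298 - 3q_E)/6.
The leader anticipates this reaction. Substituting into P = 303 - 3Q gives P = 154 - (3/2)q_E, so π_E = (154 - (3/2)q_E)q_E - 5q_E.
The leader's first-order condition 149 - 3q_E = 0 yields q_E = 149/3.
Then q_B = (298 - 3·(149/3))/6 = 149/6.
Total output Q = 149/2, so price P = 303 - 3·(149/2) = 159/2.

79.50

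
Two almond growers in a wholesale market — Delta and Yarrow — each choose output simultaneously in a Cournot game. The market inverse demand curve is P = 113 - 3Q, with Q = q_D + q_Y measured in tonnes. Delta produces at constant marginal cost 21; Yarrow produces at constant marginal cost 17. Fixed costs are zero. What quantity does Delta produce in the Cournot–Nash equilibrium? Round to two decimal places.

Delta's profit: π_D = (113 - 3Q)q_D - (21q_D). Setting ∂π_D/∂q_D = 0: 92 - 6q_D - 3(q_Y) = 0.
Yarrow's first-order condition: 96 - 6q_Y - 3(q_D) = 0.
Best responses: q_D = (92 - 3q_Y)/6, q_Y = (96 - 3q_D)/6.
Substituting one into the other gives q_D = 88/9 and q_Y = 100/9.

9.78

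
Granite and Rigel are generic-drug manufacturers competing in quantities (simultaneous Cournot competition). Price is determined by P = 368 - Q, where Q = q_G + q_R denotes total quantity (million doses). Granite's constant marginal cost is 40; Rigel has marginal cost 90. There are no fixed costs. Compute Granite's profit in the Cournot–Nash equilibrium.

15876

Granite's profit: π_G = (368 - Q)q_G - (40q_G). Setting ∂π_G/∂q_G = 0: 328 - 2q_G - (q_R) = 0.
Rigel's first-order condition: 278 - 2q_R - (q_G) = 0.
Rearranging gives the reaction functions q_G = (328 - q_R)/2 and q_R = (278 - q_G)/2.
Substituting one into the other gives q_G = 126 and q_R = 76.
Price P = 368 - 202 = 166.
Granite's profit: (166 - 40)·126 = 15876.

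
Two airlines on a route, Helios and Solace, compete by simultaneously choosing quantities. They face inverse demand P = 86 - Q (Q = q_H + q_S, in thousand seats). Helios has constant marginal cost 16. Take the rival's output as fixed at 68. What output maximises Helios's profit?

With the rival's output fixed at 68, Helios's profit is π_H = (86 - 68 - q_H)q_H - (16q_H) = (18 - q_H)q_H - (16q_H).
∂π_H/∂q_H = 2 - 2q_H = 0, so q_H = 1.

1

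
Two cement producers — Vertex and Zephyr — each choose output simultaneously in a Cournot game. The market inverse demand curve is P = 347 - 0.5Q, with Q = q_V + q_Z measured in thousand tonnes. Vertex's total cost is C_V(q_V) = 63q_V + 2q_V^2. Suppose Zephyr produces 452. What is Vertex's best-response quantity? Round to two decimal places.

11.60

With the rival's output fixed at 452, Vertex's profit is π_V = (347 - (1/2)·452 - (1/2)q_V)q_V - (63q_V + 2q_V²) = (121 - (1/2)q_V)q_V - (63q_V + 2q_V²).
∂π_V/∂q_V = 58 - 5q_V = 0, so q_V = 58/5.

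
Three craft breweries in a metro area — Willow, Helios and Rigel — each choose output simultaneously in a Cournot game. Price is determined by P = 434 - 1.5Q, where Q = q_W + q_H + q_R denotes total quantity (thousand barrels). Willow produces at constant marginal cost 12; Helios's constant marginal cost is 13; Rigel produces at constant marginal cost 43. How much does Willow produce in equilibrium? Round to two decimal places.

75.67

Willow's profit: π_W = (434 - 1.5Q)q_W - (12q_W). Setting ∂π_W/∂q_W = 0: 422 - 3q_W - (3/2)(q_H + q_R) = 0.
Helios's first-order condition: 421 - 3q_H - (3/2)(q_W + q_R) = 0.
Rigel's first-order condition: 391 - 3q_R - (3/2)(q_W + q_H) = 0.
Adding the 3 conditions: 1234 − 3Q − 3Q = 0, i.e. Q = 617/3.
Back-substituting: q_W = (422 − 617/2)/(3/2) = 227/3, q_H = (421 − 617/2)/(3/2) = 75, q_R = (391 − 617/2)/(3/2) = 55.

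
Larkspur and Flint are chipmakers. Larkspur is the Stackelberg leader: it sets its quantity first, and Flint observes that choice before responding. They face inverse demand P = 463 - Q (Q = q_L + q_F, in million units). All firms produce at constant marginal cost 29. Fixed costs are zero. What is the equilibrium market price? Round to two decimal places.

The follower Flint best-responds to any q_L: π_F = (463 - Q)q_F - 29q_F.
∂π_F/∂q_F = 434 - q_L - 2q_F = 0 gives the reaction function q_F = (434 - q_L)/2.
The leader anticipates this reaction. Substituting into P = 463 - Q gives P = 246 - (1/2)q_L, so π_L = (246 - (1/2)q_L)q_L - 29q_L.
The leader's first-order condition 217 - q_L = 0 yields q_L = 217.
Then q_F = (434 - 217)/2 = 217/2.
Total output Q = 651/2, so price P = 463 - 651/2 = 275/2.

137.50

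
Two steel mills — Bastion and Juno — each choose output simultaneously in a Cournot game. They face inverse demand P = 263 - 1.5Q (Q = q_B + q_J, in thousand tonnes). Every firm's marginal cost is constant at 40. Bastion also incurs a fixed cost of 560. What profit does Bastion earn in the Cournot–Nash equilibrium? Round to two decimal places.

3123.63

A representative firm's profit is π_i = q_i(263 - 1.5Q) - 40q_i.
First-order condition (treating rivals' output as given): 223 - 3q_i - (3/2)q_j = 0.
By symmetry each firm produces the same amount; substituting q_j = q_i yields q_i = 223/(9/2) = 446/9.
Price P = 263 - (3/2)·(892/9) = 343/3.
Bastion's profit: (343/3 - 40)·(446/9) - 560 = 3123.6296.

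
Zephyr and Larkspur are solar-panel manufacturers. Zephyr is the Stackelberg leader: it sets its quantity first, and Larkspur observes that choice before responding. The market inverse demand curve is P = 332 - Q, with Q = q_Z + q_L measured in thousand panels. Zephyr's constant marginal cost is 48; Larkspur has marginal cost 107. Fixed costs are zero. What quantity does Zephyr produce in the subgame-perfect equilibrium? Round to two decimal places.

171.50

The follower Larkspur best-responds to any q_Z: π_L = (332 - Q)q_L - 107q_L.
∂π_L/∂q_L = 225 - q_Z - 2q_L = 0 gives the reaction function q_L = (225 - q_Z)/2.
Zephyr substitutes q_L(q_Z) into its own profit: π_Z = q_Z(332 - q_Z - (225 - q_Z)/2) - 48q_Z = (439/2 - (1/2)q_Z)q_Z - 48q_Z.
The leader's first-order condition 343/2 - q_Z = 0 yields q_Z = 343/2.
Then q_L = (225 - 343/2)/2 = 107/4.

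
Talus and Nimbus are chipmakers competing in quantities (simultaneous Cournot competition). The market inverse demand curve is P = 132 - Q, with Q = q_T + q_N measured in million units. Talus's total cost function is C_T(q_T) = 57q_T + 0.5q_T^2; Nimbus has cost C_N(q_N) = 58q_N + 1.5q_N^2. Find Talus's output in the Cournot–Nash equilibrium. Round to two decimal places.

Talus's profit: π_T = (132 - Q)q_T - (57q_T + (1/2)q_T²). Setting ∂π_T/∂q_T = 0: 75 - 3q_T - (q_N) = 0.
Nimbus's first-order condition: 74 - 5q_N - (q_T) = 0.
Best responses: q_T = (75 - q_N)/3, q_N = (74 - q_T)/5.
Substituting one into the other gives q_T = 43/2 and q_N = 21/2.

21.50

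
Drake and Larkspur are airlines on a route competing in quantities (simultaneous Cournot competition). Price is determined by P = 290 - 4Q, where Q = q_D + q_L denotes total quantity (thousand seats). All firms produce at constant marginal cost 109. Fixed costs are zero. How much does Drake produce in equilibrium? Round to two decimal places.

15.08

Each firm earns π_i = (290 - 4Q)q_i - 109q_i.
First-order condition (treating rivals' output as given): 181 - 8q_i - 4q_j = 0.
With identical firms every q_j equals q_i, so q_j = q_i and 181 = 12q_i, giving q_i = 181/12.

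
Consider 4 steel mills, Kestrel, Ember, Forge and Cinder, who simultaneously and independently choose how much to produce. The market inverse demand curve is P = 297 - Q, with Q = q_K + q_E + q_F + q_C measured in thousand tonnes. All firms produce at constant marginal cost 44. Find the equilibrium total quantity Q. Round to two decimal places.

202.40

A representative firm's profit is π_i = q_i(297 - Q) - 44q_i.
First-order condition (treating rivals' output as given): 253 - 2q_i - Σ_{j≠i} q_j = 0.
By symmetry each firm produces the same amount; substituting Σ_{j≠i} q_j = 3q_i yields q_i = 253/5.
Total output Q = 253/5 + 253/5 + 253/5 + 253/5 = 1012/5.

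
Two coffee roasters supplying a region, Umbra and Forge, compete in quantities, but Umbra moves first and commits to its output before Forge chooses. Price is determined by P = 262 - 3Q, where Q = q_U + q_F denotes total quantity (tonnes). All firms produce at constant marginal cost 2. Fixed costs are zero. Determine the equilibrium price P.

The follower Forge best-responds to any q_U: π_F = (262 - 3Q)q_F - 2q_F.
Setting the follower's marginal profit to zero, 260 - 3q_U - 6q_F = 0, i.e. q_F = (260 - 3q_U)/6.
Umbra substitutes q_F(q_U) into its own profit: π_U = q_U(262 - 3q_U - (260 - 3q_U)/2) - 2q_U = (132 - (3/2)q_U)q_U - 2q_U.
Leader FOC: 130 - 3q_U = 0, so q_U = 130/3.
Then q_F = (260 - 3·(130/3))/6 = 65/3.
Total output Q = 65, so price P = 262 - 3·65 = 67.

67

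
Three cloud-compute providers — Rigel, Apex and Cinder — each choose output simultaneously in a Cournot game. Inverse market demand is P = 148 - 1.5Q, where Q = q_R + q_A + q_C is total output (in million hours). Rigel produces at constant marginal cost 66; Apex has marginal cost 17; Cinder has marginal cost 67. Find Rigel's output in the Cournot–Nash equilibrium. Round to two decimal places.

5.67

Rigel's profit: π_R = (148 - 1.5Q)q_R - (66q_R). Setting ∂π_R/∂q_R = 0: 82 - 3q_R - (3/2)(q_A + q_C) = 0.
Apex's first-order condition: 131 - 3q_A - (3/2)(q_R + q_C) = 0.
Cinder's profit: π_C = (148 - 1.5Q)q_C - (67q_C). Setting ∂π_C/∂q_C = 0: 81 - 3q_C - (3/2)(q_R + q_A) = 0.
Adding the 3 conditions: 294 − 3Q − 3Q = 0, i.e. Q = 49.
Back-substituting: q_R = (82 − 147/2)/(3/2) = 17/3, q_A = (131 − 147/2)/(3/2) = 115/3, q_C = (81 − 147/2)/(3/2) = 5.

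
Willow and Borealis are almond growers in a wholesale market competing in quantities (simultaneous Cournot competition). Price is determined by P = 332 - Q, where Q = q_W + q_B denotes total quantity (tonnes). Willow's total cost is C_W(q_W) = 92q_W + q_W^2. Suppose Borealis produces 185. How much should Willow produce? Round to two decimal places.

With the rival's output fixed at 185, Willow's profit is π_W = (332 - 185 - q_W)q_W - (92q_W + q_W²) = (147 - q_W)q_W - (92q_W + q_W²).
∂π_W/∂q_W = 55 - 4q_W = 0, so q_W = 55/4.

13.75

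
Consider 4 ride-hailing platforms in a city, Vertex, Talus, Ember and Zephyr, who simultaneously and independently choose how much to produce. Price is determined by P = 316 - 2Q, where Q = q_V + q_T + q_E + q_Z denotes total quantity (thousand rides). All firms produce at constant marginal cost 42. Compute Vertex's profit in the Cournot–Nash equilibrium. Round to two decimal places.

Each firm earns π_i = (316 - 2Q)q_i - 42q_i.
First-order condition (treating rivals' output as given): 274 - 4q_i - 2·Σ_{j≠i} q_j = 0.
With identical firms every q_j equals q_i, so Σ_{j≠i} q_j = 3q_i and 274 = 10q_i, giving q_i = 137/5.
Price P = 316 - 2·(548/5) = 484/5.
Vertex's profit: (484/5 - 42)·(137/5) = 1501.5200.

1501.52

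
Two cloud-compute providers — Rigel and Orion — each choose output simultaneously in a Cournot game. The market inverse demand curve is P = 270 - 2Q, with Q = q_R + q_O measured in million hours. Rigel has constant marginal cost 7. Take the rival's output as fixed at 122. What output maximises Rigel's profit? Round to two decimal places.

With the rival's output fixed at 122, Rigel's profit is π_R = (270 - 2·122 - 2q_R)q_R - (7q_R) = (26 - 2q_R)q_R - (7q_R).
∂π_R/∂q_R = 19 - 4q_R = 0, so q_R = 19/4.

4.75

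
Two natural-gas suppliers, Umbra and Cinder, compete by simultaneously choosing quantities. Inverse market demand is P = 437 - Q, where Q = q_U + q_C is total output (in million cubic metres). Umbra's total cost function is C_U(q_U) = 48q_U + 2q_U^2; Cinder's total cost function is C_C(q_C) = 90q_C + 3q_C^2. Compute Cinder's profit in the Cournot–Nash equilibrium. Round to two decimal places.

5190.13

Umbra's profit: π_U = (437 - Q)q_U - (48q_U + 2q_U²). Setting ∂π_U/∂q_U = 0: 389 - 6q_U - (q_C) = 0.
Cinder's first-order condition: 347 - 8q_C - (q_U) = 0.
Best responses: q_U = (389 - q_C)/6, q_C = (347 - q_U)/8.
Solving the pair: q_U = 58.8298, q_C = 1693/47.
Price P = 437 - 94.8511 = 342.1489.
Cinder's profit: 342.1489·(1693/47) - 90·(1693/47) - 3(1693/47)² = 5190.1295.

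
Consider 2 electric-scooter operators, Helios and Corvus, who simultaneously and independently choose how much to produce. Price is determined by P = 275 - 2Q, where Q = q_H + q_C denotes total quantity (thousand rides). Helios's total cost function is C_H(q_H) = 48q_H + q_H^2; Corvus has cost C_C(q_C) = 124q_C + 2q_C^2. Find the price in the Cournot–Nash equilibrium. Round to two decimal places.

185.64

Helios's profit: π_H = (275 - 2Q)q_H - (48q_H + q_H²). Setting ∂π_H/∂q_H = 0: 227 - 6q_H - 2(q_C) = 0.
Corvus's first-order condition: 151 - 8q_C - 2(q_H) = 0.
Rearranging gives the reaction functions q_H = (227 - 2q_C)/6 and q_C = (151 - 2q_H)/8.
Solving the pair: q_H = 757/22, q_C = 113/11.
Total output Q = 983/22, so price P = 275 - 2·(983/22) = 185.6364.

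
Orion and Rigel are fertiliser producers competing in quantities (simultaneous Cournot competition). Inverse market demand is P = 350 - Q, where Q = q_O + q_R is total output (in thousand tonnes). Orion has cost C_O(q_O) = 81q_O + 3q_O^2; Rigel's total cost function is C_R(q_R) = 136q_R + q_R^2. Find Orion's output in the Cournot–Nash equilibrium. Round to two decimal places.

Orion's profit: π_O = (350 - Q)q_O - (81q_O + 3q_O²). Setting ∂π_O/∂q_O = 0: 269 - 8q_O - (q_R) = 0.
Rigel's first-order condition: 214 - 4q_R - (q_O) = 0.
Rearranging gives the reaction functions q_O = (269 - q_R)/8 and q_R = (214 - q_O)/4.
Substituting one into the other gives q_O = 862/31 and q_R = 1443/31.

27.81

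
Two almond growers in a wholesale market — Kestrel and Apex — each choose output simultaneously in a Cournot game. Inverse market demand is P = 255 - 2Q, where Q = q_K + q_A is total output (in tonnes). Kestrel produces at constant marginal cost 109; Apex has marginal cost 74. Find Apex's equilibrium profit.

2592

Kestrel's profit: π_K = (255 - 2Q)q_K - (109q_K). Setting ∂π_K/∂q_K = 0: 146 - 4q_K - 2(q_A) = 0.
Apex's first-order condition: 181 - 4q_A - 2(q_K) = 0.
Best responses: q_K = (146 - 2q_A)/4, q_A = (181 - 2q_K)/4.
Substituting one into the other gives q_K = 37/2 and q_A = 36.
Price P = 255 - 2·(109/2) = 146.
Apex's profit: (146 - 74)·36 = 2592.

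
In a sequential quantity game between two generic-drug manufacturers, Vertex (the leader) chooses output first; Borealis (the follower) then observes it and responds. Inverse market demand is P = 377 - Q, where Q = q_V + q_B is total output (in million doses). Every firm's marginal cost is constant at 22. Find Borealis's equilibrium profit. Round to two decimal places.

Solve by backward induction. Given q_V, the follower Borealis maximises π_B = (377 - q_V - q_B)q_B - 22q_B.
∂π_B/∂q_B = 355 - q_V - 2q_B = 0 gives the reaction function q_B = (355 - q_V)/2.
The leader anticipates this reaction. Substituting into P = 377 - Q gives P = 399/2 - (1/2)q_V, so π_V = (399/2 - (1/2)q_V)q_V - 22q_V.
Leader FOC: 355/2 - q_V = 0, so q_V = 355/2.
Then q_B = (355 - 355/2)/2 = 355/4.
Price P = 377 - 1065/4 = 443/4.
Borealis's profit: (443/4 - 22)·(355/4) = 7876.5625.

7876.56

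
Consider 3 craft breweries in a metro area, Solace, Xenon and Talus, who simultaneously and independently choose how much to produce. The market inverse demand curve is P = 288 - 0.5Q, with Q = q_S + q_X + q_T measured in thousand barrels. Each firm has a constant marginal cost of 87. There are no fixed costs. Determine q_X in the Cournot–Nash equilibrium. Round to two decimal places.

100.50

Each firm earns π_i = (288 - 0.5Q)q_i - 87q_i.
First-order condition (treating rivals' output as given): 201 - q_i - (1/2)·Σ_{j≠i} q_j = 0.
By symmetry each firm produces the same amount; substituting Σ_{j≠i} q_j = 2q_i yields q_i = 201/2.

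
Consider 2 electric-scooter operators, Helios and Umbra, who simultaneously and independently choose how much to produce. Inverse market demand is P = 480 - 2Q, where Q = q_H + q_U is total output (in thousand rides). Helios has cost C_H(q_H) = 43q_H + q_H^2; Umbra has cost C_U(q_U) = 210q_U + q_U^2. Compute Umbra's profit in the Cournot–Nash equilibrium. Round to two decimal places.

1630.42

Helios's profit: π_H = (480 - 2Q)q_H - (43q_H + q_H²). Setting ∂π_H/∂q_H = 0: 437 - 6q_H - 2(q_U) = 0.
Umbra's first-order condition: 270 - 6q_U - 2(q_H) = 0.
So q_H = (437 - 2q_U)/6 and q_U = (270 - 2q_H)/6.
Substituting one into the other gives q_H = 1041/16 and q_U = 373/16.
Price P = 480 - 2·(707/8) = 1213/4.
Umbra's profit: (1213/4)·(373/16) - 210·(373/16) - (373/16)² = 1630.4180.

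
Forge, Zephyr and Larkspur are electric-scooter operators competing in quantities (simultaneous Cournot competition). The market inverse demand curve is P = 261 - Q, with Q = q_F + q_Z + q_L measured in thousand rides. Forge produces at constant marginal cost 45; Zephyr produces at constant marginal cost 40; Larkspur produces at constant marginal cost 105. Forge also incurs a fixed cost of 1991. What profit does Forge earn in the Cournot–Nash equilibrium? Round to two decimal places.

2599.06

Forge's profit: π_F = (261 - Q)q_F - (45q_F). Setting ∂π_F/∂q_F = 0: 216 - 2q_F - (q_Z + q_L) = 0.
Zephyr's first-order condition: 221 - 2q_Z - (q_F + q_L) = 0.
Larkspur's profit: π_L = (261 - Q)q_L - (105q_L). Setting ∂π_L/∂q_L = 0: 156 - 2q_L - (q_F + q_Z) = 0.
Adding the 3 first-order conditions: 593 − 4Q = 0, so Q = 593/4.
Back-substituting: q_F = (216 − 593/4) = 271/4, q_Z = (221 − 593/4) = 291/4, q_L = (156 − 593/4) = 31/4.
Price P = 261 - 593/4 = 451/4.
Forge's profit: (451/4 - 45)·(271/4) - 1991 = 2599.0625.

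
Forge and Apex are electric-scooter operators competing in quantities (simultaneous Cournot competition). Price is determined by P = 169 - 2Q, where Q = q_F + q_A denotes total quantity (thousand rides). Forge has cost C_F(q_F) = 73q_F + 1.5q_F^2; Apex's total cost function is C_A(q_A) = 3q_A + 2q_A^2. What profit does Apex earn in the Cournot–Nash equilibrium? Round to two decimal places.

Forge's profit: π_F = (169 - 2Q)q_F - (73q_F + (3/2)q_F²). Setting ∂π_F/∂q_F = 0: 96 - 7q_F - 2(q_A) = 0.
Apex's first-order condition: 166 - 8q_A - 2(q_F) = 0.
Rearranging gives the reaction functions q_F = (96 - 2q_A)/7 and q_A = (166 - 2q_F)/8.
Substituting one into the other gives q_F = 109/13 and q_A = 485/26.
Price P = 169 - 2·(703/26) = 1494/13.
Apex's profit: (1494/13)·(485/26) - 3·(485/26) - 2(485/26)² = 1391.8639.

1391.86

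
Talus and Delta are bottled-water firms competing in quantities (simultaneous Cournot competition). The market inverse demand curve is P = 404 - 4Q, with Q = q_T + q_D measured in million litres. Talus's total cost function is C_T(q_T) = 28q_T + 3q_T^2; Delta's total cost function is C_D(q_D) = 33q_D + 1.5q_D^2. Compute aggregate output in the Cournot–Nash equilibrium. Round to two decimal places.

Talus's profit: π_T = (404 - 4Q)q_T - (28q_T + 3q_T²). Setting ∂π_T/∂q_T = 0: 376 - 14q_T - 4(q_D) = 0.
Delta's first-order condition: 371 - 11q_D - 4(q_T) = 0.
So q_T = (376 - 4q_D)/14 and q_D = (371 - 4q_T)/11.
Solving the pair: q_T = 442/23, q_D = 615/23.
Total output Q = 442/23 + 615/23 = 1057/23.

45.96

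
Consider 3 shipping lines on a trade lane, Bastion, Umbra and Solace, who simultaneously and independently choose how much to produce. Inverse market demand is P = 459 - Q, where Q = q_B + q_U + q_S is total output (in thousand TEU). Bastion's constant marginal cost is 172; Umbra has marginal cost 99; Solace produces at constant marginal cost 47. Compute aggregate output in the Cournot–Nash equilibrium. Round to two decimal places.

Bastion's profit: π_B = (459 - Q)q_B - (172q_B). Setting ∂π_B/∂q_B = 0: 287 - 2q_B - (q_U + q_S) = 0.
Umbra's profit: π_U = (459 - Q)q_U - (99q_U). Setting ∂π_U/∂q_U = 0: 360 - 2q_U - (q_B + q_S) = 0.
Solace's first-order condition: 412 - 2q_S - (q_B + q_U) = 0.
Summing all 3 equations gives 1059 − 4Q = 0, hence Q = 1059/4.
Back-substituting: q_B = (287 − 1059/4) = 89/4, q_U = (360 − 1059/4) = 381/4, q_S = (412 − 1059/4) = 589/4.
Total output Q = 89/4 + 381/4 + 589/4 = 1059/4.

264.75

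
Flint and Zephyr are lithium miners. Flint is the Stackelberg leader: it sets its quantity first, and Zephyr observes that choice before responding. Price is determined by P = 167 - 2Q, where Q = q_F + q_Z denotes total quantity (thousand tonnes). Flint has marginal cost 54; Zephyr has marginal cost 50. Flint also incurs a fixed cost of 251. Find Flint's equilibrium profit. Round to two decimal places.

The follower Zephyr best-responds to any q_F: π_Z = (167 - 2Q)q_Z - 50q_Z.
Follower FOC: 117 - 2q_F - 4q_Z = 0, so q_Z(q_F) = (117 - 2q_F)/4.
Flint substitutes q_Z(q_F) into its own profit: π_F = q_F(167 - 2q_F - (117 - 2q_F)/2) - 54q_F = (217/2 - q_F)q_F - 54q_F.
Maximising: ∂π_F/∂q_F = 109/2 - 2q_F = 0, giving q_F = 109/4.
Then q_Z = (117 - 2·(109/4))/4 = 125/8.
Price P = 167 - 2·(343/8) = 325/4.
Flint's profit: (325/4 - 54)·(109/4) - 251 = 491.5625.

491.56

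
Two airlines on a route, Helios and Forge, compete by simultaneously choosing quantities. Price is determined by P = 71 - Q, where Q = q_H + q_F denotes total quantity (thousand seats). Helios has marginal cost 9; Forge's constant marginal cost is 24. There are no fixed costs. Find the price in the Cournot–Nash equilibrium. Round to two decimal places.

Helios's profit: π_H = (71 - Q)q_H - (9q_H). Setting ∂π_H/∂q_H = 0: 62 - 2q_H - (q_F) = 0.
Forge's profit: π_F = (71 - Q)q_F - (24q_F). Setting ∂π_F/∂q_F = 0: 47 - 2q_F - (q_H) = 0.
Best responses: q_H = (62 - q_F)/2, q_F = (47 - q_H)/2.
Substituting one into the other gives q_H = 77/3 and q_F = 32/3.
Total output Q = 109/3, so price P = 71 - 109/3 = 104/3.

34.67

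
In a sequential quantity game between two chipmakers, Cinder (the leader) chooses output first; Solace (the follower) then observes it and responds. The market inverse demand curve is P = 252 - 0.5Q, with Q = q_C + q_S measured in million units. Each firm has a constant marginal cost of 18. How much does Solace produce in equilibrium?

The follower Solace best-responds to any q_C: π_S = (252 - 0.5Q)q_S - 18q_S.
∂π_S/∂q_S = 234 - (1/2)q_C - q_S = 0 gives the reaction function q_S = (234 - (1/2)q_C).
The leader anticipates this reaction. Substituting into P = 252 - 0.5Q gives P = 135 - (1/4)q_C, so π_C = (135 - (1/4)q_C)q_C - 18q_C.
Maximising: ∂π_C/∂q_C = 117 - (1/2)q_C = 0, giving q_C = 234.
Then q_S = (234 - (1/2)·234) = 117.

117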